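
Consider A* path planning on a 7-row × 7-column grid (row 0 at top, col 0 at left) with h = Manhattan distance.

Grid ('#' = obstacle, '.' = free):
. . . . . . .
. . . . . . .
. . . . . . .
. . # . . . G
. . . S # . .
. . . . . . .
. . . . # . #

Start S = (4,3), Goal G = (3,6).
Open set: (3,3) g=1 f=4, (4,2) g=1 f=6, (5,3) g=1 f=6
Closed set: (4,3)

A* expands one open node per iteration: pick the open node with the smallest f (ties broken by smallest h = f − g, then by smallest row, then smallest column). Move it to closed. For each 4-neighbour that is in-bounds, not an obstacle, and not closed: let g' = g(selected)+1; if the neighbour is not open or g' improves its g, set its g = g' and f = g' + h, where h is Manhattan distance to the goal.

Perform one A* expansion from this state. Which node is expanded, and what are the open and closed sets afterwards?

expanded=(3,3); open=[(2,3) g=2 f=6, (3,4) g=2 f=4, (4,2) g=1 f=6, (5,3) g=1 f=6]; closed=[(3,3), (4,3)]

step 1: expand (3,3) (f=4, h=3) → closed; open now [(2,3) g=2 f=6, (3,4) g=2 f=4, (4,2) g=1 f=6, (5,3) g=1 f=6]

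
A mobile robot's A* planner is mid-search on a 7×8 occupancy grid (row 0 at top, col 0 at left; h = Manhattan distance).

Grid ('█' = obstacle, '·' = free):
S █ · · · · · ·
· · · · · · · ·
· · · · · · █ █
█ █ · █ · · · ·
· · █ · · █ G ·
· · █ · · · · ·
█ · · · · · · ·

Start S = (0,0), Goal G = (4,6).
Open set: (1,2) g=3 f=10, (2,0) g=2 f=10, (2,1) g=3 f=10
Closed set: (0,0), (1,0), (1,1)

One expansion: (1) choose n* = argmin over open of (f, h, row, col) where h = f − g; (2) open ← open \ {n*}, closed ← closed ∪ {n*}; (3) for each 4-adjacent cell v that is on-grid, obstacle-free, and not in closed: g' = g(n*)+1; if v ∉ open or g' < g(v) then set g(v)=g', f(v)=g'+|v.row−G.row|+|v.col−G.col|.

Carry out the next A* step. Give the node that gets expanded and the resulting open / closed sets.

step 1: expand (1,2) (f=10, h=7) → closed; open now [(0,2) g=4 f=12, (1,3) g=4 f=10, (2,0) g=2 f=10, (2,1) g=3 f=10, (2,2) g=4 f=10]

expanded=(1,2); open=[(0,2) g=4 f=12, (1,3) g=4 f=10, (2,0) g=2 f=10, (2,1) g=3 f=10, (2,2) g=4 f=10]; closed=[(0,0), (1,0), (1,1), (1,2)]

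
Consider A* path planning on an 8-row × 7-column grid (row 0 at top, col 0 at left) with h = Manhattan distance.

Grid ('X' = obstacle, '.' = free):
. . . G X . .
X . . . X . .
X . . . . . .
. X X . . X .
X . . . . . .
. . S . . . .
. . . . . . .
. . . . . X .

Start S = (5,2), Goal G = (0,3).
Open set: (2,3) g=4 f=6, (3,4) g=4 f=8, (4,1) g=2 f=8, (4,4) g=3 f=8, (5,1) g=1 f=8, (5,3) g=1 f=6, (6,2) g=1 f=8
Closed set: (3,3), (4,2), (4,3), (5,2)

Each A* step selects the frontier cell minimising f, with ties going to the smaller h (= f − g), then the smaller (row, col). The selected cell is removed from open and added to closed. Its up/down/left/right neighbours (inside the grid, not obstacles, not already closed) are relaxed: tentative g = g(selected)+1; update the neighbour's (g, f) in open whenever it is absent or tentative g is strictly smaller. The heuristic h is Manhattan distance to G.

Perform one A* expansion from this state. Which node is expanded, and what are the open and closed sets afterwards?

expanded=(2,3); open=[(1,3) g=5 f=6, (2,2) g=5 f=8, (2,4) g=5 f=8, (3,4) g=4 f=8, (4,1) g=2 f=8, (4,4) g=3 f=8, (5,1) g=1 f=8, (5,3) g=1 f=6, (6,2) g=1 f=8]; closed=[(2,3), (3,3), (4,2), (4,3), (5,2)]

step 1: expand (2,3) (f=6, h=2) → closed; open now [(1,3) g=5 f=6, (2,2) g=5 f=8, (2,4) g=5 f=8, (3,4) g=4 f=8, (4,1) g=2 f=8, (4,4) g=3 f=8, (5,1) g=1 f=8, (5,3) g=1 f=6, (6,2) g=1 f=8]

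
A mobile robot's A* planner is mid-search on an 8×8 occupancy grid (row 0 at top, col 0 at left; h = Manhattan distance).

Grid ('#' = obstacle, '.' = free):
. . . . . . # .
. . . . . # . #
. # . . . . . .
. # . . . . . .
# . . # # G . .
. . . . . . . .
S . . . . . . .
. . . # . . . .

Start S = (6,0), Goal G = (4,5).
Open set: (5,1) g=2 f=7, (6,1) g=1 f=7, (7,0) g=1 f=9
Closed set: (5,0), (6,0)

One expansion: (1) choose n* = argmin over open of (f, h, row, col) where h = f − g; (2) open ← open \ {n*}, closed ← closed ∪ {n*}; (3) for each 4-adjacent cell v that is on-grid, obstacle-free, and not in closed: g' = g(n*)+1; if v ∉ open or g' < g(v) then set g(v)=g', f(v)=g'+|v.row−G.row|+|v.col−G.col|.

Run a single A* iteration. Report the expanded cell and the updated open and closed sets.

step 1: expand (5,1) (f=7, h=5) → closed; open now [(4,1) g=3 f=7, (5,2) g=3 f=7, (6,1) g=1 f=7, (7,0) g=1 f=9]

expanded=(5,1); open=[(4,1) g=3 f=7, (5,2) g=3 f=7, (6,1) g=1 f=7, (7,0) g=1 f=9]; closed=[(5,0), (5,1), (6,0)]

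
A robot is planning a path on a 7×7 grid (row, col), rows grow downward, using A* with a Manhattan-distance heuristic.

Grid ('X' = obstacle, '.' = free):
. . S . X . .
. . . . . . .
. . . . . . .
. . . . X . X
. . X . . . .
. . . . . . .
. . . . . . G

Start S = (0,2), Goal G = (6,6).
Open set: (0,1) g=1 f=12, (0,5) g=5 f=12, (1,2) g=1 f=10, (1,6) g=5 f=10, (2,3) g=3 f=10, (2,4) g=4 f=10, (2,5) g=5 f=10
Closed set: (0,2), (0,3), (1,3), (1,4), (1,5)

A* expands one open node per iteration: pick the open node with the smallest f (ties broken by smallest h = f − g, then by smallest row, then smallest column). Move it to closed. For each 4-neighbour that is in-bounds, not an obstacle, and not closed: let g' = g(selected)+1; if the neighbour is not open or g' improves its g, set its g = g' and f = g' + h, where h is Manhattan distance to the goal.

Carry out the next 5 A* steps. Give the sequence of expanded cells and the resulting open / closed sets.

order=[(1,6) → (2,6) → (2,5) → (3,5) → (4,5)]; open=[(0,1) g=1 f=12, (0,5) g=5 f=12, (0,6) g=6 f=12, (1,2) g=1 f=10, (2,3) g=3 f=10, (2,4) g=4 f=10, (4,4) g=8 f=12, (4,6) g=8 f=10, (5,5) g=8 f=10]; closed=[(0,2), (0,3), (1,3), (1,4), (1,5), (1,6), (2,5), (2,6), (3,5), (4,5)]

step 1: expand (1,6) (f=10, h=5) → closed; open now [(0,1) g=1 f=12, (0,5) g=5 f=12, (0,6) g=6 f=12, (1,2) g=1 f=10, (2,3) g=3 f=10, (2,4) g=4 f=10, (2,5) g=5 f=10, (2,6) g=6 f=10]
step 2: expand (2,6) (f=10, h=4) → closed; open now [(0,1) g=1 f=12, (0,5) g=5 f=12, (0,6) g=6 f=12, (1,2) g=1 f=10, (2,3) g=3 f=10, (2,4) g=4 f=10, (2,5) g=5 f=10]
step 3: expand (2,5) (f=10, h=5) → closed; open now [(0,1) g=1 f=12, (0,5) g=5 f=12, (0,6) g=6 f=12, (1,2) g=1 f=10, (2,3) g=3 f=10, (2,4) g=4 f=10, (3,5) g=6 f=10]
step 4: expand (3,5) (f=10, h=4) → closed; open now [(0,1) g=1 f=12, (0,5) g=5 f=12, (0,6) g=6 f=12, (1,2) g=1 f=10, (2,3) g=3 f=10, (2,4) g=4 f=10, (4,5) g=7 f=10]
step 5: expand (4,5) (f=10, h=3) → closed; open now [(0,1) g=1 f=12, (0,5) g=5 f=12, (0,6) g=6 f=12, (1,2) g=1 f=10, (2,3) g=3 f=10, (2,4) g=4 f=10, (4,4) g=8 f=12, (4,6) g=8 f=10, (5,5) g=8 f=10]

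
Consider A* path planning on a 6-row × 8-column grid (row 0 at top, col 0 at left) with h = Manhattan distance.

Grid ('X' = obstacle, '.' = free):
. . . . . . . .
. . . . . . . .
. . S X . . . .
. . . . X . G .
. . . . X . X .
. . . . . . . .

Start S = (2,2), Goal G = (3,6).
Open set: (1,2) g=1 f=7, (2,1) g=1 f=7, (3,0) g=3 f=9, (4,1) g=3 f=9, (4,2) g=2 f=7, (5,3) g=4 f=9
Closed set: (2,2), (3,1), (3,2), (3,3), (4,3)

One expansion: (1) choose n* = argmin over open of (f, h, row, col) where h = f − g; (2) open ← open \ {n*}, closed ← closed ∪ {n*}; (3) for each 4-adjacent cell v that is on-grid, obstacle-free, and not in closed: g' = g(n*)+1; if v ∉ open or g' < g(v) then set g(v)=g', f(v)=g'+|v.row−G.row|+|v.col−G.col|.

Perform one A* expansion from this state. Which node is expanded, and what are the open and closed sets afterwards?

expanded=(4,2); open=[(1,2) g=1 f=7, (2,1) g=1 f=7, (3,0) g=3 f=9, (4,1) g=3 f=9, (5,2) g=3 f=9, (5,3) g=4 f=9]; closed=[(2,2), (3,1), (3,2), (3,3), (4,2), (4,3)]

step 1: expand (4,2) (f=7, h=5) → closed; open now [(1,2) g=1 f=7, (2,1) g=1 f=7, (3,0) g=3 f=9, (4,1) g=3 f=9, (5,2) g=3 f=9, (5,3) g=4 f=9]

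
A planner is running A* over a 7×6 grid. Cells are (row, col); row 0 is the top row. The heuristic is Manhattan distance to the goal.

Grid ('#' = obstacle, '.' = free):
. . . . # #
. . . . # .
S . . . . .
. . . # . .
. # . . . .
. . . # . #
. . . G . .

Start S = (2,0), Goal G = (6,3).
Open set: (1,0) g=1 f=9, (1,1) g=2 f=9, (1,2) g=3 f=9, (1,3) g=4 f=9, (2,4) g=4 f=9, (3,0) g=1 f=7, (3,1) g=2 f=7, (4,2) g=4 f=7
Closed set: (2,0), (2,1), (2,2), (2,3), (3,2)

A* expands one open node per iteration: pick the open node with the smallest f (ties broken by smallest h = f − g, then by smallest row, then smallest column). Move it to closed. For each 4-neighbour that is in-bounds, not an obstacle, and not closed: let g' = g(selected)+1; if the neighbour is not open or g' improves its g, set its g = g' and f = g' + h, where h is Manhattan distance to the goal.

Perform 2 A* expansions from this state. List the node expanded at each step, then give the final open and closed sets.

order=[(4,2) → (4,3)]; open=[(1,0) g=1 f=9, (1,1) g=2 f=9, (1,2) g=3 f=9, (1,3) g=4 f=9, (2,4) g=4 f=9, (3,0) g=1 f=7, (3,1) g=2 f=7, (4,4) g=6 f=9, (5,2) g=5 f=7]; closed=[(2,0), (2,1), (2,2), (2,3), (3,2), (4,2), (4,3)]

step 1: expand (4,2) (f=7, h=3) → closed; open now [(1,0) g=1 f=9, (1,1) g=2 f=9, (1,2) g=3 f=9, (1,3) g=4 f=9, (2,4) g=4 f=9, (3,0) g=1 f=7, (3,1) g=2 f=7, (4,3) g=5 f=7, (5,2) g=5 f=7]
step 2: expand (4,3) (f=7, h=2) → closed; open now [(1,0) g=1 f=9, (1,1) g=2 f=9, (1,2) g=3 f=9, (1,3) g=4 f=9, (2,4) g=4 f=9, (3,0) g=1 f=7, (3,1) g=2 f=7, (4,4) g=6 f=9, (5,2) g=5 f=7]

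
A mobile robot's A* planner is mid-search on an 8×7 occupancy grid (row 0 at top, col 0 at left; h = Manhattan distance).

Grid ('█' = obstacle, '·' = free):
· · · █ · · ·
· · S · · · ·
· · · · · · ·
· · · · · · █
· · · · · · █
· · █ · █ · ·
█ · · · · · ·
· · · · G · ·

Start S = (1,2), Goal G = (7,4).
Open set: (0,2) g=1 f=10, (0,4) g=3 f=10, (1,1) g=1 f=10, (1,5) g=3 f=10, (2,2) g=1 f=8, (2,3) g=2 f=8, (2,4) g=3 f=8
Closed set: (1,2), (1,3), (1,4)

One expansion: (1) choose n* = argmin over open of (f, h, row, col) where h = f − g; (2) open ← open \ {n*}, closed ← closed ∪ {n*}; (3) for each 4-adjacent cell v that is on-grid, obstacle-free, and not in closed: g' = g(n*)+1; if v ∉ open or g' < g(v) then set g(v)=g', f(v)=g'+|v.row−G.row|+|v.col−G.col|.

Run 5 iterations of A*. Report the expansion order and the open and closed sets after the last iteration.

step 1: expand (2,4) (f=8, h=5) → closed; open now [(0,2) g=1 f=10, (0,4) g=3 f=10, (1,1) g=1 f=10, (1,5) g=3 f=10, (2,2) g=1 f=8, (2,3) g=2 f=8, (2,5) g=4 f=10, (3,4) g=4 f=8]
step 2: expand (3,4) (f=8, h=4) → closed; open now [(0,2) g=1 f=10, (0,4) g=3 f=10, (1,1) g=1 f=10, (1,5) g=3 f=10, (2,2) g=1 f=8, (2,3) g=2 f=8, (2,5) g=4 f=10, (3,3) g=5 f=10, (3,5) g=5 f=10, (4,4) g=5 f=8]
step 3: expand (4,4) (f=8, h=3) → closed; open now [(0,2) g=1 f=10, (0,4) g=3 f=10, (1,1) g=1 f=10, (1,5) g=3 f=10, (2,2) g=1 f=8, (2,3) g=2 f=8, (2,5) g=4 f=10, (3,3) g=5 f=10, (3,5) g=5 f=10, (4,3) g=6 f=10, (4,5) g=6 f=10]
step 4: expand (2,3) (f=8, h=6) → closed; open now [(0,2) g=1 f=10, (0,4) g=3 f=10, (1,1) g=1 f=10, (1,5) g=3 f=10, (2,2) g=1 f=8, (2,5) g=4 f=10, (3,3) g=3 f=8, (3,5) g=5 f=10, (4,3) g=6 f=10, (4,5) g=6 f=10]
step 5: expand (3,3) (f=8, h=5) → closed; open now [(0,2) g=1 f=10, (0,4) g=3 f=10, (1,1) g=1 f=10, (1,5) g=3 f=10, (2,2) g=1 f=8, (2,5) g=4 f=10, (3,2) g=4 f=10, (3,5) g=5 f=10, (4,3) g=4 f=8, (4,5) g=6 f=10]

order=[(2,4) → (3,4) → (4,4) → (2,3) → (3,3)]; open=[(0,2) g=1 f=10, (0,4) g=3 f=10, (1,1) g=1 f=10, (1,5) g=3 f=10, (2,2) g=1 f=8, (2,5) g=4 f=10, (3,2) g=4 f=10, (3,5) g=5 f=10, (4,3) g=4 f=8, (4,5) g=6 f=10]; closed=[(1,2), (1,3), (1,4), (2,3), (2,4), (3,3), (3,4), (4,4)]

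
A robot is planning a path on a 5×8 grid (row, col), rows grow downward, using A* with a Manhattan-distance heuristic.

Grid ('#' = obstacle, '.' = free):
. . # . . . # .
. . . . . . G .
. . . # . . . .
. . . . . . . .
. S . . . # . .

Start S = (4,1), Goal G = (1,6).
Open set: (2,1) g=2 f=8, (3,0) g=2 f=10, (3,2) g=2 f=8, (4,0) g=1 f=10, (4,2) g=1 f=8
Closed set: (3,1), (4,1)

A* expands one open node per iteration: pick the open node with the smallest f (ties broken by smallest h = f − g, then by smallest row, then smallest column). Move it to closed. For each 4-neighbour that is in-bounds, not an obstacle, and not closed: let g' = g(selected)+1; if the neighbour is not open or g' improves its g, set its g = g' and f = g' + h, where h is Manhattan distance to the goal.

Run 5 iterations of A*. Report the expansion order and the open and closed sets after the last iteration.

order=[(2,1) → (1,1) → (1,2) → (1,3) → (1,4)]; open=[(0,1) g=4 f=10, (0,3) g=6 f=10, (0,4) g=7 f=10, (1,0) g=4 f=10, (1,5) g=7 f=8, (2,0) g=3 f=10, (2,2) g=3 f=8, (2,4) g=7 f=10, (3,0) g=2 f=10, (3,2) g=2 f=8, (4,0) g=1 f=10, (4,2) g=1 f=8]; closed=[(1,1), (1,2), (1,3), (1,4), (2,1), (3,1), (4,1)]

step 1: expand (2,1) (f=8, h=6) → closed; open now [(1,1) g=3 f=8, (2,0) g=3 f=10, (2,2) g=3 f=8, (3,0) g=2 f=10, (3,2) g=2 f=8, (4,0) g=1 f=10, (4,2) g=1 f=8]
step 2: expand (1,1) (f=8, h=5) → closed; open now [(0,1) g=4 f=10, (1,0) g=4 f=10, (1,2) g=4 f=8, (2,0) g=3 f=10, (2,2) g=3 f=8, (3,0) g=2 f=10, (3,2) g=2 f=8, (4,0) g=1 f=10, (4,2) g=1 f=8]
step 3: expand (1,2) (f=8, h=4) → closed; open now [(0,1) g=4 f=10, (1,0) g=4 f=10, (1,3) g=5 f=8, (2,0) g=3 f=10, (2,2) g=3 f=8, (3,0) g=2 f=10, (3,2) g=2 f=8, (4,0) g=1 f=10, (4,2) g=1 f=8]
step 4: expand (1,3) (f=8, h=3) → closed; open now [(0,1) g=4 f=10, (0,3) g=6 f=10, (1,0) g=4 f=10, (1,4) g=6 f=8, (2,0) g=3 f=10, (2,2) g=3 f=8, (3,0) g=2 f=10, (3,2) g=2 f=8, (4,0) g=1 f=10, (4,2) g=1 f=8]
step 5: expand (1,4) (f=8, h=2) → closed; open now [(0,1) g=4 f=10, (0,3) g=6 f=10, (0,4) g=7 f=10, (1,0) g=4 f=10, (1,5) g=7 f=8, (2,0) g=3 f=10, (2,2) g=3 f=8, (2,4) g=7 f=10, (3,0) g=2 f=10, (3,2) g=2 f=8, (4,0) g=1 f=10, (4,2) g=1 f=8]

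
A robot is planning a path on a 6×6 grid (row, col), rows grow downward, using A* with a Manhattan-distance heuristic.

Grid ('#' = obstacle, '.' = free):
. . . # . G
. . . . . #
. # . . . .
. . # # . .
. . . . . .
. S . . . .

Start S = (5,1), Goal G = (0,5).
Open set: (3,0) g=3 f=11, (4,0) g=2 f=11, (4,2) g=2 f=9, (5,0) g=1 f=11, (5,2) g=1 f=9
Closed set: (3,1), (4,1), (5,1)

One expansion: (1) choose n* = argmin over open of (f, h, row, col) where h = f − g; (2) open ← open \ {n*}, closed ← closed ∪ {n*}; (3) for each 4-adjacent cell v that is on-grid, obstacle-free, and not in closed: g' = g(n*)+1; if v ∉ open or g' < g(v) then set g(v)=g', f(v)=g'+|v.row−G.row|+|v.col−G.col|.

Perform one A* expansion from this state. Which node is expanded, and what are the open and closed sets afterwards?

expanded=(4,2); open=[(3,0) g=3 f=11, (4,0) g=2 f=11, (4,3) g=3 f=9, (5,0) g=1 f=11, (5,2) g=1 f=9]; closed=[(3,1), (4,1), (4,2), (5,1)]

step 1: expand (4,2) (f=9, h=7) → closed; open now [(3,0) g=3 f=11, (4,0) g=2 f=11, (4,3) g=3 f=9, (5,0) g=1 f=11, (5,2) g=1 f=9]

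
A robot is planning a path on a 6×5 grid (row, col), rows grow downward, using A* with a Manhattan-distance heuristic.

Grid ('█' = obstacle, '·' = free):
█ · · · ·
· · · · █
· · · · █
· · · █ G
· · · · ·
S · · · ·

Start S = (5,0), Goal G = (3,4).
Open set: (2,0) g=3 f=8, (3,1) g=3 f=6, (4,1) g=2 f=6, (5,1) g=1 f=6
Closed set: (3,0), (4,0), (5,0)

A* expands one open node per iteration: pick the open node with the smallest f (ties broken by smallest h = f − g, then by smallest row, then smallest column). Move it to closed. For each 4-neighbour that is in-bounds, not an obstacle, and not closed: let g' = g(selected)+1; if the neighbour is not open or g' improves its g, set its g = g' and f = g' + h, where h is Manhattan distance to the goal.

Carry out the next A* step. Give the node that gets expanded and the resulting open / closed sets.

expanded=(3,1); open=[(2,0) g=3 f=8, (2,1) g=4 f=8, (3,2) g=4 f=6, (4,1) g=2 f=6, (5,1) g=1 f=6]; closed=[(3,0), (3,1), (4,0), (5,0)]

step 1: expand (3,1) (f=6, h=3) → closed; open now [(2,0) g=3 f=8, (2,1) g=4 f=8, (3,2) g=4 f=6, (4,1) g=2 f=6, (5,1) g=1 f=6]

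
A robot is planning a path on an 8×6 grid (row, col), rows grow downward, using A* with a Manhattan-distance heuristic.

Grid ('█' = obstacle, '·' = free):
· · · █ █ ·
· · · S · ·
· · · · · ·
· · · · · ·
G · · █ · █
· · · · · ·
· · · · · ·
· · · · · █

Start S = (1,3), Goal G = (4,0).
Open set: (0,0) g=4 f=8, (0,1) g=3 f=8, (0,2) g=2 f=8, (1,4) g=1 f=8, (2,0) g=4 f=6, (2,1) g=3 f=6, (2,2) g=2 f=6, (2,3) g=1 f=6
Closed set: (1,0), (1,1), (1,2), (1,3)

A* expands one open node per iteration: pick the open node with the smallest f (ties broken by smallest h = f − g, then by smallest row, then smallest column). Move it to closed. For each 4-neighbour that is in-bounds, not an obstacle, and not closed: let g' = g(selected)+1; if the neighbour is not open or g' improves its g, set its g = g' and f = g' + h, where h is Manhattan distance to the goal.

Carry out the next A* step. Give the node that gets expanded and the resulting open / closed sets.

expanded=(2,0); open=[(0,0) g=4 f=8, (0,1) g=3 f=8, (0,2) g=2 f=8, (1,4) g=1 f=8, (2,1) g=3 f=6, (2,2) g=2 f=6, (2,3) g=1 f=6, (3,0) g=5 f=6]; closed=[(1,0), (1,1), (1,2), (1,3), (2,0)]

step 1: expand (2,0) (f=6, h=2) → closed; open now [(0,0) g=4 f=8, (0,1) g=3 f=8, (0,2) g=2 f=8, (1,4) g=1 f=8, (2,1) g=3 f=6, (2,2) g=2 f=6, (2,3) g=1 f=6, (3,0) g=5 f=6]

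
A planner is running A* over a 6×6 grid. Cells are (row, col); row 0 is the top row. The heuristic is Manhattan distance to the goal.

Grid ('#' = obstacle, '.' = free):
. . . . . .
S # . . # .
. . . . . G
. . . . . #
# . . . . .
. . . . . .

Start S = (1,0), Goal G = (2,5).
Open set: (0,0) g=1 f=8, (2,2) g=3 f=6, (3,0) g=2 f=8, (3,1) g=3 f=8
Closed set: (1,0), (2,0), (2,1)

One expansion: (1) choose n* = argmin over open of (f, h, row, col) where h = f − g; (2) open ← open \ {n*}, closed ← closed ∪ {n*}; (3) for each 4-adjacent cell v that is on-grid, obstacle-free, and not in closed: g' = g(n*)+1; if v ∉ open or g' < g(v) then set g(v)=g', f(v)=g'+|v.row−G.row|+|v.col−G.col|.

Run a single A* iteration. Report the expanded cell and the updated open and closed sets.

step 1: expand (2,2) (f=6, h=3) → closed; open now [(0,0) g=1 f=8, (1,2) g=4 f=8, (2,3) g=4 f=6, (3,0) g=2 f=8, (3,1) g=3 f=8, (3,2) g=4 f=8]

expanded=(2,2); open=[(0,0) g=1 f=8, (1,2) g=4 f=8, (2,3) g=4 f=6, (3,0) g=2 f=8, (3,1) g=3 f=8, (3,2) g=4 f=8]; closed=[(1,0), (2,0), (2,1), (2,2)]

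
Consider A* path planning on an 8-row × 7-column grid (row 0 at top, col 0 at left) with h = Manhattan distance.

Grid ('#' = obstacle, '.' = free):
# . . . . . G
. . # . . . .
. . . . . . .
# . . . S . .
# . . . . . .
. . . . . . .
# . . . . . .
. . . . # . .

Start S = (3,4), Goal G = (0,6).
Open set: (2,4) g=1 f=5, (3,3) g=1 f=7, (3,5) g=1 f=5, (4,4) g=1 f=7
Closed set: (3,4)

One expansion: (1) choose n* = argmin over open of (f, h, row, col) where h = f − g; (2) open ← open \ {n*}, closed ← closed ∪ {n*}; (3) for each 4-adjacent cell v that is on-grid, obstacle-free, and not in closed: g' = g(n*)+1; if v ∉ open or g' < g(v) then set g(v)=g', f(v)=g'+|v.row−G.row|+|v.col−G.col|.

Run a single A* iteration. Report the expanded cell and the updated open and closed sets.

step 1: expand (2,4) (f=5, h=4) → closed; open now [(1,4) g=2 f=5, (2,3) g=2 f=7, (2,5) g=2 f=5, (3,3) g=1 f=7, (3,5) g=1 f=5, (4,4) g=1 f=7]

expanded=(2,4); open=[(1,4) g=2 f=5, (2,3) g=2 f=7, (2,5) g=2 f=5, (3,3) g=1 f=7, (3,5) g=1 f=5, (4,4) g=1 f=7]; closed=[(2,4), (3,4)]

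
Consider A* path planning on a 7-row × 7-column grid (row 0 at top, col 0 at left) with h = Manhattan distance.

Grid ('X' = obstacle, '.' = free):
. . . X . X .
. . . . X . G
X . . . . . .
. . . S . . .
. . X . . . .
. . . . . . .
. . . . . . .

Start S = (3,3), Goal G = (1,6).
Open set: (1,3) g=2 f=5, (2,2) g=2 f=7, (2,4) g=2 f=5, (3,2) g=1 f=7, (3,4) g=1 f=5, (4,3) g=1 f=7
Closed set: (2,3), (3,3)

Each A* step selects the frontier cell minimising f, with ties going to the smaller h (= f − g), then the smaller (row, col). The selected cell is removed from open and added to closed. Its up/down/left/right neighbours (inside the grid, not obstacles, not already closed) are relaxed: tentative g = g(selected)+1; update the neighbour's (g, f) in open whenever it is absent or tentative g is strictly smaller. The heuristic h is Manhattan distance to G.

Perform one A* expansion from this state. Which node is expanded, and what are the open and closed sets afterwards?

expanded=(1,3); open=[(1,2) g=3 f=7, (2,2) g=2 f=7, (2,4) g=2 f=5, (3,2) g=1 f=7, (3,4) g=1 f=5, (4,3) g=1 f=7]; closed=[(1,3), (2,3), (3,3)]

step 1: expand (1,3) (f=5, h=3) → closed; open now [(1,2) g=3 f=7, (2,2) g=2 f=7, (2,4) g=2 f=5, (3,2) g=1 f=7, (3,4) g=1 f=5, (4,3) g=1 f=7]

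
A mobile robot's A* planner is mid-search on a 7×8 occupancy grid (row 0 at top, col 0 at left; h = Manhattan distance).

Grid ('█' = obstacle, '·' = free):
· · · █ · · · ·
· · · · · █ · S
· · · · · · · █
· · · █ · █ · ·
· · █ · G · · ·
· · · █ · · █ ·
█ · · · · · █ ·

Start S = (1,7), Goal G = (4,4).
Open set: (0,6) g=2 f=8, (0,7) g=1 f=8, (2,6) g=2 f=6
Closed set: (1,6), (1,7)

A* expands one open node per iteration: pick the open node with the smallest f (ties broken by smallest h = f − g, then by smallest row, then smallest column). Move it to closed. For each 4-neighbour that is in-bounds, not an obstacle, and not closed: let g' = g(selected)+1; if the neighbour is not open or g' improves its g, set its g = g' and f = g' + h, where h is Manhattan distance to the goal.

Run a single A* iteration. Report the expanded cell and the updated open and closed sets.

step 1: expand (2,6) (f=6, h=4) → closed; open now [(0,6) g=2 f=8, (0,7) g=1 f=8, (2,5) g=3 f=6, (3,6) g=3 f=6]

expanded=(2,6); open=[(0,6) g=2 f=8, (0,7) g=1 f=8, (2,5) g=3 f=6, (3,6) g=3 f=6]; closed=[(1,6), (1,7), (2,6)]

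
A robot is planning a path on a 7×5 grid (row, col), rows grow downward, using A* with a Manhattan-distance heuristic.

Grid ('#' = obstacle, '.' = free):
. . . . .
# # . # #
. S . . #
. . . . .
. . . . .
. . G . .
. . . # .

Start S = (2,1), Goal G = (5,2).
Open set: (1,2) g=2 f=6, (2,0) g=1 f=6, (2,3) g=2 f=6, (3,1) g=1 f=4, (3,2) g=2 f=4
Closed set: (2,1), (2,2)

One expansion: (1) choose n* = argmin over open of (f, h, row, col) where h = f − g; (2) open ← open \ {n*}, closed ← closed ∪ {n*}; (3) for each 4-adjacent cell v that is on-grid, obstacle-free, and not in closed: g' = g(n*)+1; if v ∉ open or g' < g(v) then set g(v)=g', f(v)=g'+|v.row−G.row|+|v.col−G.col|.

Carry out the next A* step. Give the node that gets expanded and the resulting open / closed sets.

step 1: expand (3,2) (f=4, h=2) → closed; open now [(1,2) g=2 f=6, (2,0) g=1 f=6, (2,3) g=2 f=6, (3,1) g=1 f=4, (3,3) g=3 f=6, (4,2) g=3 f=4]

expanded=(3,2); open=[(1,2) g=2 f=6, (2,0) g=1 f=6, (2,3) g=2 f=6, (3,1) g=1 f=4, (3,3) g=3 f=6, (4,2) g=3 f=4]; closed=[(2,1), (2,2), (3,2)]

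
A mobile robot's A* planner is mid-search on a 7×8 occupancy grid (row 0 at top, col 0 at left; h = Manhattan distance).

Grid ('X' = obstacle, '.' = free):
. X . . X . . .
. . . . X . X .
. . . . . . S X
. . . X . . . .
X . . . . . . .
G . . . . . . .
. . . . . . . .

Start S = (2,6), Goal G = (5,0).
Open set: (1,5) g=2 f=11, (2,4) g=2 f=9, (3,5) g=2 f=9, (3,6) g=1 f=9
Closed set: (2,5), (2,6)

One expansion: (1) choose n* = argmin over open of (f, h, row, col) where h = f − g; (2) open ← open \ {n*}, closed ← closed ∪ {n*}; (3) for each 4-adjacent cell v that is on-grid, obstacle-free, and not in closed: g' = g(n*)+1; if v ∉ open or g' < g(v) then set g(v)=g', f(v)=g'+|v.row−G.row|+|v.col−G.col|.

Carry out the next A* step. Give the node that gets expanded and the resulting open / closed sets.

step 1: expand (2,4) (f=9, h=7) → closed; open now [(1,5) g=2 f=11, (2,3) g=3 f=9, (3,4) g=3 f=9, (3,5) g=2 f=9, (3,6) g=1 f=9]

expanded=(2,4); open=[(1,5) g=2 f=11, (2,3) g=3 f=9, (3,4) g=3 f=9, (3,5) g=2 f=9, (3,6) g=1 f=9]; closed=[(2,4), (2,5), (2,6)]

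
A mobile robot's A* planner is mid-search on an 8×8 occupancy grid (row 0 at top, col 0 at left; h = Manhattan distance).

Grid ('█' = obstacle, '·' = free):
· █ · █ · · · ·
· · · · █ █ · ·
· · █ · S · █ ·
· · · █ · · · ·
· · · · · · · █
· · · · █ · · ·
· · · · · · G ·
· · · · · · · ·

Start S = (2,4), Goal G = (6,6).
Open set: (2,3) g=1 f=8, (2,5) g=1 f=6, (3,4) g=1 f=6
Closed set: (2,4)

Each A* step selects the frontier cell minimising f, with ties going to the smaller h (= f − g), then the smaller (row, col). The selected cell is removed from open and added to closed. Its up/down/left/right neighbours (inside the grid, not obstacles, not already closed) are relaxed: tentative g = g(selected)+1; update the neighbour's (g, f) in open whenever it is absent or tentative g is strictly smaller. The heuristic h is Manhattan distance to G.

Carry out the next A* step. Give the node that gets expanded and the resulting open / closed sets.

step 1: expand (2,5) (f=6, h=5) → closed; open now [(2,3) g=1 f=8, (3,4) g=1 f=6, (3,5) g=2 f=6]

expanded=(2,5); open=[(2,3) g=1 f=8, (3,4) g=1 f=6, (3,5) g=2 f=6]; closed=[(2,4), (2,5)]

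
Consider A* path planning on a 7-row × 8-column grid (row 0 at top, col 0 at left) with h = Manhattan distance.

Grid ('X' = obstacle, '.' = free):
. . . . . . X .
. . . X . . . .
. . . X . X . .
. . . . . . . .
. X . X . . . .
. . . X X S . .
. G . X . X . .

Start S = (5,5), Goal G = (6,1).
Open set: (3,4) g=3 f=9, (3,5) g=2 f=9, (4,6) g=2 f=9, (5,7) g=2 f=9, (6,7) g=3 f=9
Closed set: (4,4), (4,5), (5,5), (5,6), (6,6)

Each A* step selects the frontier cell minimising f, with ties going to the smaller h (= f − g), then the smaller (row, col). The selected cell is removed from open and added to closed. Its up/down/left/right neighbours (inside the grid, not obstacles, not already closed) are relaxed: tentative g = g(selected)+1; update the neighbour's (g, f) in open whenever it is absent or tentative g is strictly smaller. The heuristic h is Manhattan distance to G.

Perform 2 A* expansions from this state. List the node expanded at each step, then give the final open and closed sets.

step 1: expand (3,4) (f=9, h=6) → closed; open now [(2,4) g=4 f=11, (3,3) g=4 f=9, (3,5) g=2 f=9, (4,6) g=2 f=9, (5,7) g=2 f=9, (6,7) g=3 f=9]
step 2: expand (3,3) (f=9, h=5) → closed; open now [(2,4) g=4 f=11, (3,2) g=5 f=9, (3,5) g=2 f=9, (4,6) g=2 f=9, (5,7) g=2 f=9, (6,7) g=3 f=9]

order=[(3,4) → (3,3)]; open=[(2,4) g=4 f=11, (3,2) g=5 f=9, (3,5) g=2 f=9, (4,6) g=2 f=9, (5,7) g=2 f=9, (6,7) g=3 f=9]; closed=[(3,3), (3,4), (4,4), (4,5), (5,5), (5,6), (6,6)]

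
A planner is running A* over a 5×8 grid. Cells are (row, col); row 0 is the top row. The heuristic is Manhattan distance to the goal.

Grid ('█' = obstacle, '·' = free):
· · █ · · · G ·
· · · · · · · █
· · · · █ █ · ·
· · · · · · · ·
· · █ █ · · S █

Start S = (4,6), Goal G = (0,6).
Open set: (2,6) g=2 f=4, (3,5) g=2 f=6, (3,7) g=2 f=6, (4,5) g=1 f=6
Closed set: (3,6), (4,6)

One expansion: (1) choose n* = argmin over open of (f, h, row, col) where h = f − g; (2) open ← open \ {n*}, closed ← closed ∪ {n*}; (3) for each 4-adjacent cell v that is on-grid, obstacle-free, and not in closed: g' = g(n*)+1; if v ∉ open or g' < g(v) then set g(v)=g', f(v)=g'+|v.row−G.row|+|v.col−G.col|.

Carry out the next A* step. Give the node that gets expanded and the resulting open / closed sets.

expanded=(2,6); open=[(1,6) g=3 f=4, (2,7) g=3 f=6, (3,5) g=2 f=6, (3,7) g=2 f=6, (4,5) g=1 f=6]; closed=[(2,6), (3,6), (4,6)]

step 1: expand (2,6) (f=4, h=2) → closed; open now [(1,6) g=3 f=4, (2,7) g=3 f=6, (3,5) g=2 f=6, (3,7) g=2 f=6, (4,5) g=1 f=6]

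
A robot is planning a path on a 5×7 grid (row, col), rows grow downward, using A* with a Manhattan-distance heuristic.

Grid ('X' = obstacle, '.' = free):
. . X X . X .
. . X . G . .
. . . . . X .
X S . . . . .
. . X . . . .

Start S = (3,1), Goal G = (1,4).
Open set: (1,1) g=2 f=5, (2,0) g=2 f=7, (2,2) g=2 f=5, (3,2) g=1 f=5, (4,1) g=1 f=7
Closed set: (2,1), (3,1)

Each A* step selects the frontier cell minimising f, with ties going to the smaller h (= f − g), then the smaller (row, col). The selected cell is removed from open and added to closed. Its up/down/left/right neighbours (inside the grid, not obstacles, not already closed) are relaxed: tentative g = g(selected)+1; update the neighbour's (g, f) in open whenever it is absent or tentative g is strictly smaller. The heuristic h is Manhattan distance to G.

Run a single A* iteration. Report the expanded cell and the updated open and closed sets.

step 1: expand (1,1) (f=5, h=3) → closed; open now [(0,1) g=3 f=7, (1,0) g=3 f=7, (2,0) g=2 f=7, (2,2) g=2 f=5, (3,2) g=1 f=5, (4,1) g=1 f=7]

expanded=(1,1); open=[(0,1) g=3 f=7, (1,0) g=3 f=7, (2,0) g=2 f=7, (2,2) g=2 f=5, (3,2) g=1 f=5, (4,1) g=1 f=7]; closed=[(1,1), (2,1), (3,1)]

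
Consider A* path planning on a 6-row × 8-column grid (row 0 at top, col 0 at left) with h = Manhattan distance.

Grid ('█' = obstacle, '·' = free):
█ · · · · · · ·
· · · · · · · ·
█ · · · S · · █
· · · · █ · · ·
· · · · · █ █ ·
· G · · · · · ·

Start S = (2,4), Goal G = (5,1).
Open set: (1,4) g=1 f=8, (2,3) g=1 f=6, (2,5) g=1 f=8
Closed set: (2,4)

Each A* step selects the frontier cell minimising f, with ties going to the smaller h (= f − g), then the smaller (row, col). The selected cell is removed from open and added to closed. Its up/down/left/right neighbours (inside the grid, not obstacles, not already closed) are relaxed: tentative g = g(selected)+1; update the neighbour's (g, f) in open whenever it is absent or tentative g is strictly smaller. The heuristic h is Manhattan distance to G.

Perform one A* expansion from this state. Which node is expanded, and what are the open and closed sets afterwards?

step 1: expand (2,3) (f=6, h=5) → closed; open now [(1,3) g=2 f=8, (1,4) g=1 f=8, (2,2) g=2 f=6, (2,5) g=1 f=8, (3,3) g=2 f=6]

expanded=(2,3); open=[(1,3) g=2 f=8, (1,4) g=1 f=8, (2,2) g=2 f=6, (2,5) g=1 f=8, (3,3) g=2 f=6]; closed=[(2,3), (2,4)]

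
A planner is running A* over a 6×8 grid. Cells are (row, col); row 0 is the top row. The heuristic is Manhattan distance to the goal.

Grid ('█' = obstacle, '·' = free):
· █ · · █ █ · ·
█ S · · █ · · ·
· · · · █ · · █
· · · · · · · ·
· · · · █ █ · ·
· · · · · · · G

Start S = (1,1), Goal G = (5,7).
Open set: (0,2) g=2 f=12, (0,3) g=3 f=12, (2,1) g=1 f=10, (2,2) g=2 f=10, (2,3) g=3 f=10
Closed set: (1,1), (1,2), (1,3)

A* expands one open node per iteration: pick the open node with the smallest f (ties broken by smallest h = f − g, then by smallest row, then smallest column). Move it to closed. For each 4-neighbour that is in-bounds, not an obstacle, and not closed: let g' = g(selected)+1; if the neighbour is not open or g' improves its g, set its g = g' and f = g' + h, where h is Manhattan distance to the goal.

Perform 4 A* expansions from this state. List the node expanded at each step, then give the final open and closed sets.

step 1: expand (2,3) (f=10, h=7) → closed; open now [(0,2) g=2 f=12, (0,3) g=3 f=12, (2,1) g=1 f=10, (2,2) g=2 f=10, (3,3) g=4 f=10]
step 2: expand (3,3) (f=10, h=6) → closed; open now [(0,2) g=2 f=12, (0,3) g=3 f=12, (2,1) g=1 f=10, (2,2) g=2 f=10, (3,2) g=5 f=12, (3,4) g=5 f=10, (4,3) g=5 f=10]
step 3: expand (3,4) (f=10, h=5) → closed; open now [(0,2) g=2 f=12, (0,3) g=3 f=12, (2,1) g=1 f=10, (2,2) g=2 f=10, (3,2) g=5 f=12, (3,5) g=6 f=10, (4,3) g=5 f=10]
step 4: expand (3,5) (f=10, h=4) → closed; open now [(0,2) g=2 f=12, (0,3) g=3 f=12, (2,1) g=1 f=10, (2,2) g=2 f=10, (2,5) g=7 f=12, (3,2) g=5 f=12, (3,6) g=7 f=10, (4,3) g=5 f=10]

order=[(2,3) → (3,3) → (3,4) → (3,5)]; open=[(0,2) g=2 f=12, (0,3) g=3 f=12, (2,1) g=1 f=10, (2,2) g=2 f=10, (2,5) g=7 f=12, (3,2) g=5 f=12, (3,6) g=7 f=10, (4,3) g=5 f=10]; closed=[(1,1), (1,2), (1,3), (2,3), (3,3), (3,4), (3,5)]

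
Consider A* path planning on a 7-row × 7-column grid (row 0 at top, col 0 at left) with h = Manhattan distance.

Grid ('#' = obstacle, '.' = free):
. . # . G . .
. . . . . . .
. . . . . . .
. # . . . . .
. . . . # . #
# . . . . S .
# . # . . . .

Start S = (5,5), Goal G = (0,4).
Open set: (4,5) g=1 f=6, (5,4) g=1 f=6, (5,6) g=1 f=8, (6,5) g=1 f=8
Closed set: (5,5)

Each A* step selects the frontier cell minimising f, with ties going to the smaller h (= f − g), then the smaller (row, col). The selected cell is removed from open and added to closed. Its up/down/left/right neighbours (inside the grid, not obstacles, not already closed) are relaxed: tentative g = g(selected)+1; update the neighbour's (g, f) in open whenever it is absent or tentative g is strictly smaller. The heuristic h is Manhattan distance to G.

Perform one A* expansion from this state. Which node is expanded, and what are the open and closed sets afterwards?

expanded=(4,5); open=[(3,5) g=2 f=6, (5,4) g=1 f=6, (5,6) g=1 f=8, (6,5) g=1 f=8]; closed=[(4,5), (5,5)]

step 1: expand (4,5) (f=6, h=5) → closed; open now [(3,5) g=2 f=6, (5,4) g=1 f=6, (5,6) g=1 f=8, (6,5) g=1 f=8]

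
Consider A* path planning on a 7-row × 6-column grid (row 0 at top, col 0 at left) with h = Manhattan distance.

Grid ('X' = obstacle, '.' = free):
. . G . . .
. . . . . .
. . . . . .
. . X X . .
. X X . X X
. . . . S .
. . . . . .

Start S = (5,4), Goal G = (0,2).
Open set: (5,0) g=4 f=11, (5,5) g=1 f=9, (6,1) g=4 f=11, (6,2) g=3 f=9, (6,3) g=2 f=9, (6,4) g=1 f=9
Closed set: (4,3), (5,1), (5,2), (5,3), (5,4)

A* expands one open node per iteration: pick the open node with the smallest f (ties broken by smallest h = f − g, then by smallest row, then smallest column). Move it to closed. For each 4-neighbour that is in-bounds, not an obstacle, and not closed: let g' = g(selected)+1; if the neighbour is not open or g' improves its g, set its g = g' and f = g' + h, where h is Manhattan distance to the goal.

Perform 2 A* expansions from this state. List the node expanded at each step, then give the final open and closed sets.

step 1: expand (6,2) (f=9, h=6) → closed; open now [(5,0) g=4 f=11, (5,5) g=1 f=9, (6,1) g=4 f=11, (6,3) g=2 f=9, (6,4) g=1 f=9]
step 2: expand (6,3) (f=9, h=7) → closed; open now [(5,0) g=4 f=11, (5,5) g=1 f=9, (6,1) g=4 f=11, (6,4) g=1 f=9]

order=[(6,2) → (6,3)]; open=[(5,0) g=4 f=11, (5,5) g=1 f=9, (6,1) g=4 f=11, (6,4) g=1 f=9]; closed=[(4,3), (5,1), (5,2), (5,3), (5,4), (6,2), (6,3)]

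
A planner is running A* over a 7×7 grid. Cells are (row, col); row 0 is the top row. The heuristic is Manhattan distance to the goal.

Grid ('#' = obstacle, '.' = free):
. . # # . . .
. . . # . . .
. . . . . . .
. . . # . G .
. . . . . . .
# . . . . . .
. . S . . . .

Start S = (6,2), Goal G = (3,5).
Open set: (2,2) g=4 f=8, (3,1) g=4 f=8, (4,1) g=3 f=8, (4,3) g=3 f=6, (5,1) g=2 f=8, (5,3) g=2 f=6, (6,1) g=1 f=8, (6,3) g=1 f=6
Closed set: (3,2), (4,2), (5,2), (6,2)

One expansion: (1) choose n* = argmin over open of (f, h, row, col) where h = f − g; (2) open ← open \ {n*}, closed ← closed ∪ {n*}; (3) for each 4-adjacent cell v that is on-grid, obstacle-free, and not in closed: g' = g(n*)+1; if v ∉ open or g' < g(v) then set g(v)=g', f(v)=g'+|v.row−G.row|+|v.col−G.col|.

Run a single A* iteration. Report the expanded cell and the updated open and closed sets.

step 1: expand (4,3) (f=6, h=3) → closed; open now [(2,2) g=4 f=8, (3,1) g=4 f=8, (4,1) g=3 f=8, (4,4) g=4 f=6, (5,1) g=2 f=8, (5,3) g=2 f=6, (6,1) g=1 f=8, (6,3) g=1 f=6]

expanded=(4,3); open=[(2,2) g=4 f=8, (3,1) g=4 f=8, (4,1) g=3 f=8, (4,4) g=4 f=6, (5,1) g=2 f=8, (5,3) g=2 f=6, (6,1) g=1 f=8, (6,3) g=1 f=6]; closed=[(3,2), (4,2), (4,3), (5,2), (6,2)]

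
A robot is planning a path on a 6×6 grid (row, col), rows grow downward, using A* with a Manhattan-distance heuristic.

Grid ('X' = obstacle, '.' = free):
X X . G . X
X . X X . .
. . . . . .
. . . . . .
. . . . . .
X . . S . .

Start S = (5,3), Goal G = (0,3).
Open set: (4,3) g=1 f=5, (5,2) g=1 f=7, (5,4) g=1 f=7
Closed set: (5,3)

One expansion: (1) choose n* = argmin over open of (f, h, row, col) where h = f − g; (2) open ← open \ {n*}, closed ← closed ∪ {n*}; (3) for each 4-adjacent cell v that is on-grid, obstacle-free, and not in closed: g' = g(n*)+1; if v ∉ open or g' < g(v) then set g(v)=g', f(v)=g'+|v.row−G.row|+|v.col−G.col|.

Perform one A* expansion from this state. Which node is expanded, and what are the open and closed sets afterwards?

step 1: expand (4,3) (f=5, h=4) → closed; open now [(3,3) g=2 f=5, (4,2) g=2 f=7, (4,4) g=2 f=7, (5,2) g=1 f=7, (5,4) g=1 f=7]

expanded=(4,3); open=[(3,3) g=2 f=5, (4,2) g=2 f=7, (4,4) g=2 f=7, (5,2) g=1 f=7, (5,4) g=1 f=7]; closed=[(4,3), (5,3)]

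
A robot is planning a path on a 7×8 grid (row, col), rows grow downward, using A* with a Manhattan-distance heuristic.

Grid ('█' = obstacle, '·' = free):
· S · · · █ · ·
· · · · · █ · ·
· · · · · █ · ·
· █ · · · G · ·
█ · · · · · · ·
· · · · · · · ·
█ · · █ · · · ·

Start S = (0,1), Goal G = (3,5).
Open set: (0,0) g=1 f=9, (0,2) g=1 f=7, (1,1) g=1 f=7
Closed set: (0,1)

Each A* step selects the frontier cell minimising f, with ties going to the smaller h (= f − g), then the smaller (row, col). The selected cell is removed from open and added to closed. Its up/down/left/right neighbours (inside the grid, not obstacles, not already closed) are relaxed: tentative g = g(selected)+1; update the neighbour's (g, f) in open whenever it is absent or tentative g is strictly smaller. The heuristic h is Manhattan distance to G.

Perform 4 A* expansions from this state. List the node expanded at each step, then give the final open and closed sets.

step 1: expand (0,2) (f=7, h=6) → closed; open now [(0,0) g=1 f=9, (0,3) g=2 f=7, (1,1) g=1 f=7, (1,2) g=2 f=7]
step 2: expand (0,3) (f=7, h=5) → closed; open now [(0,0) g=1 f=9, (0,4) g=3 f=7, (1,1) g=1 f=7, (1,2) g=2 f=7, (1,3) g=3 f=7]
step 3: expand (0,4) (f=7, h=4) → closed; open now [(0,0) g=1 f=9, (1,1) g=1 f=7, (1,2) g=2 f=7, (1,3) g=3 f=7, (1,4) g=4 f=7]
step 4: expand (1,4) (f=7, h=3) → closed; open now [(0,0) g=1 f=9, (1,1) g=1 f=7, (1,2) g=2 f=7, (1,3) g=3 f=7, (2,4) g=5 f=7]

order=[(0,2) → (0,3) → (0,4) → (1,4)]; open=[(0,0) g=1 f=9, (1,1) g=1 f=7, (1,2) g=2 f=7, (1,3) g=3 f=7, (2,4) g=5 f=7]; closed=[(0,1), (0,2), (0,3), (0,4), (1,4)]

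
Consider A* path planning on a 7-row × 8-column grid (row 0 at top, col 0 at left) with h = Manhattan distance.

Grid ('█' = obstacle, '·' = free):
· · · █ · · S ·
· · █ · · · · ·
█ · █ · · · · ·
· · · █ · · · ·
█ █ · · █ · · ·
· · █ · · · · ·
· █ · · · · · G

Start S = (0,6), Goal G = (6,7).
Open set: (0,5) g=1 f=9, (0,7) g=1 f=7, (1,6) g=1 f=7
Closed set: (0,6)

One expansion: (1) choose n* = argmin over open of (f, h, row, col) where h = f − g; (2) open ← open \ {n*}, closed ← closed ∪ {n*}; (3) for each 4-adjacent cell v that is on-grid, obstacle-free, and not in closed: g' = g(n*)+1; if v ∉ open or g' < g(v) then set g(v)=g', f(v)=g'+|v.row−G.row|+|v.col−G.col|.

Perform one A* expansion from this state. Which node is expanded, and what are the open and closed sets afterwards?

step 1: expand (0,7) (f=7, h=6) → closed; open now [(0,5) g=1 f=9, (1,6) g=1 f=7, (1,7) g=2 f=7]

expanded=(0,7); open=[(0,5) g=1 f=9, (1,6) g=1 f=7, (1,7) g=2 f=7]; closed=[(0,6), (0,7)]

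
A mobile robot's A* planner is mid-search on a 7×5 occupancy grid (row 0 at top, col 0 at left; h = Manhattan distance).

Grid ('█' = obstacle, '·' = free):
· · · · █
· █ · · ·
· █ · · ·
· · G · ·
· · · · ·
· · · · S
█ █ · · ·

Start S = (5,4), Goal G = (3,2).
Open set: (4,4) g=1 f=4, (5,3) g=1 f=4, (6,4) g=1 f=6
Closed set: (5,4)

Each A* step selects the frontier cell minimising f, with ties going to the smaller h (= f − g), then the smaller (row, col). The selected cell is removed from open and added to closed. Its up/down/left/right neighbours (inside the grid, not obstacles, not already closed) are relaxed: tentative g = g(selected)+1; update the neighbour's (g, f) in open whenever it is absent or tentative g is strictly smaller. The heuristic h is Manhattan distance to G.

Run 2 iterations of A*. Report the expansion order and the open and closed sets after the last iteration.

step 1: expand (4,4) (f=4, h=3) → closed; open now [(3,4) g=2 f=4, (4,3) g=2 f=4, (5,3) g=1 f=4, (6,4) g=1 f=6]
step 2: expand (3,4) (f=4, h=2) → closed; open now [(2,4) g=3 f=6, (3,3) g=3 f=4, (4,3) g=2 f=4, (5,3) g=1 f=4, (6,4) g=1 f=6]

order=[(4,4) → (3,4)]; open=[(2,4) g=3 f=6, (3,3) g=3 f=4, (4,3) g=2 f=4, (5,3) g=1 f=4, (6,4) g=1 f=6]; closed=[(3,4), (4,4), (5,4)]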